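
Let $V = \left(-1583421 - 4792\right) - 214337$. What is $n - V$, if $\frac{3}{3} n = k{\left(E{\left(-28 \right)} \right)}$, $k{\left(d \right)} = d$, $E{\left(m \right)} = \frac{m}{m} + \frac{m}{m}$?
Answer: $1802552$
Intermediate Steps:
$E{\left(m \right)} = 2$ ($E{\left(m \right)} = 1 + 1 = 2$)
$V = -1802550$ ($V = -1588213 - 214337 = -1802550$)
$n = 2$
$n - V = 2 - -1802550 = 2 + 1802550 = 1802552$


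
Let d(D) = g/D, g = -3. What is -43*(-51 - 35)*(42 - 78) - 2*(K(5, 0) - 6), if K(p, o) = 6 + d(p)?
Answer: -665634/5 ≈ -1.3313e+5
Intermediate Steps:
d(D) = -3/D
K(p, o) = 6 - 3/p
-43*(-51 - 35)*(42 - 78) - 2*(K(5, 0) - 6) = -43*(-51 - 35)*(42 - 78) - 2*((6 - 3/5) - 6) = -(-3698)*(-36) - 2*((6 - 3*⅕) - 6) = -43*3096 - 2*((6 - ⅗) - 6) = -133128 - 2*(27/5 - 6) = -133128 - 2*(-⅗) = -133128 + 6/5 = -665634/5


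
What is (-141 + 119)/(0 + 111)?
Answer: -22/111 ≈ -0.19820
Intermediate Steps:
(-141 + 119)/(0 + 111) = -22/111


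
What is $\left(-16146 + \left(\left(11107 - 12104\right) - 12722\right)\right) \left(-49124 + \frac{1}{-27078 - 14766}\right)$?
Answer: $\frac{1860267914585}{1268} \approx 1.4671 \cdot 10^{9}$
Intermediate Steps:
$\left(-16146 + \left(\left(11107 - 12104\right) - 12722\right)\right) \left(-49124 + \frac{1}{-27078 - 14766}\right) = \left(-16146 + \left(\left(11107 - 12104\right) - 12722\right)\right) \left(-49124 + \frac{1}{-41844}\right) = \left(-16146 - 13719\right) \left(-49124 - \frac{1}{41844}\right) = \left(-16146 - 13719\right) \left(- \frac{2055544657}{41844}\right) = \left(-29865\right) \left(- \frac{2055544657}{41844}\right) = \frac{1860267914585}{1268}$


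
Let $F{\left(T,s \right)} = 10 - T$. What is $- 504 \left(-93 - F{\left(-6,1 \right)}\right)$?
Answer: $54936$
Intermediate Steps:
$- 504 \left(-93 - F{\left(-6,1 \right)}\right) = - 504 \left(-93 - \left(10 - -6\right)\right) = - 504 \left(-93 - \left(10 + 6\right)\right) = - 504 \left(-93 - 16\right) = \left(-504\right) \left(-109\right) = 54936$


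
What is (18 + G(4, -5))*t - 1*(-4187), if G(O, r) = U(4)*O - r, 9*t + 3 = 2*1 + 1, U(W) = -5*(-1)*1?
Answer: 4187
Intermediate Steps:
U(W) = 5 (U(W) = 5*1 = 5)
t = 0 (t = -⅓ + (2*1 + 1)/9 = -⅓ + (2 + 1)/9 = -⅓ + (⅑)*3 = -⅓ + ⅓ = 0)
G(O, r) = -r + 5*O (G(O, r) = 5*O - r = -r + 5*O)
(18 + G(4, -5))*t - 1*(-4187) = (18 + (-1*(-5) + 5*4))*0 - 1*(-4187) = (18 + (5 + 20))*0 + 4187 = (18 + 25)*0 + 4187 = 43*0 + 4187 = 0 + 4187 = 4187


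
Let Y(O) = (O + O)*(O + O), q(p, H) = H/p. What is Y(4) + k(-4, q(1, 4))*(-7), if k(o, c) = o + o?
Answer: 120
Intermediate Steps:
k(o, c) = 2*o
Y(O) = 4*O² (Y(O) = (2*O)*(2*O) = 4*O²)
Y(4) + k(-4, q(1, 4))*(-7) = 4*4² + (2*(-4))*(-7) = 4*16 - 8*(-7) = 64 + 56 = 120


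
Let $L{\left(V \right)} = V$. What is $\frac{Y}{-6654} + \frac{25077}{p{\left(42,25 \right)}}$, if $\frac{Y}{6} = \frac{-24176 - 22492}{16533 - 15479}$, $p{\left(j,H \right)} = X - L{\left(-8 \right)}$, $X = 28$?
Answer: $\frac{4885639045}{7013316} \approx 696.62$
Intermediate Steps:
$p{\left(j,H \right)} = 36$ ($p{\left(j,H \right)} = 28 - -8 = 28 + 8 = 36$)
$Y = - \frac{140004}{527}$ ($Y = 6 \frac{-24176 - 22492}{16533 - 15479} = 6 \left(- \frac{46668}{1054}\right) = 6 \left(\left(-46668\right) \frac{1}{1054}\right) = 6 \left(- \frac{23334}{527}\right) = - \frac{140004}{527} \approx -265.66$)
$\frac{Y}{-6654} + \frac{25077}{p{\left(42,25 \right)}} = - \frac{140004}{527 \left(-6654\right)} + \frac{25077}{36} = \left(- \frac{140004}{527}\right) \left(- \frac{1}{6654}\right) + 25077 \cdot \frac{1}{36} = \frac{23334}{584443} + \frac{8359}{12} = \frac{4885639045}{7013316}$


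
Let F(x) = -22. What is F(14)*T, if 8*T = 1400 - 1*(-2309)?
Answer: -40799/4 ≈ -10200.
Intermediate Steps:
T = 3709/8 (T = (1400 - 1*(-2309))/8 = (1400 + 2309)/8 = (⅛)*3709 = 3709/8 ≈ 463.63)
F(14)*T = -22*3709/8 = -40799/4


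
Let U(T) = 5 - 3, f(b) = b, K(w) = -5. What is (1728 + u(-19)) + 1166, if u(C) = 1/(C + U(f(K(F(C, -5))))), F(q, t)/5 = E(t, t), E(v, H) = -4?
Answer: 49197/17 ≈ 2893.9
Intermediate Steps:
F(q, t) = -20 (F(q, t) = 5*(-4) = -20)
U(T) = 2
u(C) = 1/(2 + C) (u(C) = 1/(C + 2) = 1/(2 + C))
(1728 + u(-19)) + 1166 = (1728 + 1/(2 - 19)) + 1166 = (1728 + 1/(-17)) + 1166 = (1728 - 1/17) + 1166 = 29375/17 + 1166 = 49197/17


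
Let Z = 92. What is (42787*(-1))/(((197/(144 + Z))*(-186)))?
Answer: 5048866/18321 ≈ 275.58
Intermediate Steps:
(42787*(-1))/(((197/(144 + Z))*(-186))) = (42787*(-1))/(((197/(144 + 92))*(-186))) = -42787/((197/236)*(-186)) = -42787/(-18321/118) = -42787*(-118/18321) = 5048866/18321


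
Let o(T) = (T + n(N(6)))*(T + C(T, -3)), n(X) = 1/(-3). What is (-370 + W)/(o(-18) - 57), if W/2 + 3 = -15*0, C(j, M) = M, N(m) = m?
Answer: -47/41 ≈ -1.1463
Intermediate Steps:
W = -6 (W = -6 + 2*(-15*0) = -6 + 2*0 = -6 + 0 = -6)
n(X) = -1/3
o(T) = (-3 + T)*(-1/3 + T) (o(T) = (T - 1/3)*(T - 3) = (-1/3 + T)*(-3 + T) = (-3 + T)*(-1/3 + T))
(-370 + W)/(o(-18) - 57) = (-370 - 6)/((1 + (-18)**2 - 10/3*(-18)) - 57) = -376/((1 + 324 + 60) - 57) = -376/(385 - 57) = -376/328 = -376*1/328 = -47/41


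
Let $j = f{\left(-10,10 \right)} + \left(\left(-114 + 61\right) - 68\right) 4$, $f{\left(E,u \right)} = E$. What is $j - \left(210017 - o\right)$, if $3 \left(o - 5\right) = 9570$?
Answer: $-207316$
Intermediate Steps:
$o = 3195$ ($o = 5 + \frac{1}{3} \cdot 9570 = 5 + 3190 = 3195$)
$j = -494$ ($j = -10 + \left(\left(-114 + 61\right) - 68\right) 4 = -10 + \left(-53 - 68\right) 4 = -10 - 484 = -494$)
$j - \left(210017 - o\right) = -494 - \left(210017 - 3195\right) = -494 - 206822 = -207316$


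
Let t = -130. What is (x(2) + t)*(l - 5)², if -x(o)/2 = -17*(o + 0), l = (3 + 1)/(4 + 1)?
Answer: -27342/25 ≈ -1093.7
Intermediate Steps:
l = ⅘ (l = 4/5 = 4*(⅕) = ⅘ ≈ 0.80000)
x(o) = 34*o (x(o) = -(-34)*(o + 0) = -(-34)*o = 34*o)
(x(2) + t)*(l - 5)² = (34*2 - 130)*(⅘ - 5)² = (68 - 130)*(-21/5)² = -62*441/25 = -27342/25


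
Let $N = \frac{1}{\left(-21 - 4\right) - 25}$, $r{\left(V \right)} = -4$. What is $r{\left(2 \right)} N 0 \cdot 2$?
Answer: $0$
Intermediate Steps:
$N = - \frac{1}{50}$ ($N = \frac{1}{-25 - 25} = \frac{1}{-50} = - \frac{1}{50} \approx -0.02$)
$r{\left(2 \right)} N 0 \cdot 2 = \left(-4\right) \left(- \frac{1}{50}\right) 0 \cdot 2 = \frac{2}{25} \cdot 0 = 0$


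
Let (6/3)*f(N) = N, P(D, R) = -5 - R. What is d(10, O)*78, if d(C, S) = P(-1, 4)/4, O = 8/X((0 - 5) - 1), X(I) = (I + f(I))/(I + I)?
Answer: -351/2 ≈ -175.50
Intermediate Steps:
f(N) = N/2
X(I) = ¾ (X(I) = (I + I/2)/(I + I) = (3*I/2)/((2*I)) = (3*I/2)*(1/(2*I)) = ¾)
O = 32/3 (O = 8/(¾) = 8*(4/3) = 32/3 ≈ 10.667)
d(C, S) = -9/4 (d(C, S) = (-5 - 1*4)/4 = (-5 - 4)*(¼) = -9*¼ = -9/4)
d(10, O)*78 = -9/4*78 = -351/2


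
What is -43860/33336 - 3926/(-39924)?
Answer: -5625658/4621203 ≈ -1.2174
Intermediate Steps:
-43860/33336 - 3926/(-39924) = -43860*1/33336 - 3926*(-1/39924) = -3655/2778 + 1963/19962 = -5625658/4621203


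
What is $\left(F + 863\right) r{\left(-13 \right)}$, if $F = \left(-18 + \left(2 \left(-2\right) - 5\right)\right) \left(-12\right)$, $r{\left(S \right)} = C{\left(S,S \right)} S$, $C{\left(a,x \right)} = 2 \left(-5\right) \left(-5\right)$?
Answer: $-771550$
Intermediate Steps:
$C{\left(a,x \right)} = 50$ ($C{\left(a,x \right)} = \left(-10\right) \left(-5\right) = 50$)
$r{\left(S \right)} = 50 S$
$F = 324$ ($F = \left(-18 - 9\right) \left(-12\right) = \left(-27\right) \left(-12\right) = 324$)
$\left(F + 863\right) r{\left(-13 \right)} = \left(324 + 863\right) 50 \left(-13\right) = 1187 \left(-650\right) = -771550$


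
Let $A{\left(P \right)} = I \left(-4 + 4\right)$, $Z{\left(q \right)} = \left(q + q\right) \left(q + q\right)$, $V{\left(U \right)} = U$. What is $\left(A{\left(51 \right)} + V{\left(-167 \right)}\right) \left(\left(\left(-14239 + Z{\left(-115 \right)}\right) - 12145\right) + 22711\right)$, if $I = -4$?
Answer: $-8220909$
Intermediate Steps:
$Z{\left(q \right)} = 4 q^{2}$ ($Z{\left(q \right)} = 2 q 2 q = 4 q^{2}$)
$A{\left(P \right)} = 0$ ($A{\left(P \right)} = - 4 \left(-4 + 4\right) = \left(-4\right) 0 = 0$)
$\left(A{\left(51 \right)} + V{\left(-167 \right)}\right) \left(\left(\left(-14239 + Z{\left(-115 \right)}\right) - 12145\right) + 22711\right) = \left(0 - 167\right) \left(\left(\left(-14239 + 4 \left(-115\right)^{2}\right) - 12145\right) + 22711\right) = - 167 \left(\left(\left(-14239 + 4 \cdot 13225\right) - 12145\right) + 22711\right) = - 167 \left(\left(\left(-14239 + 52900\right) - 12145\right) + 22711\right) = - 167 \left(\left(38661 - 12145\right) + 22711\right) = - 167 \left(26516 + 22711\right) = \left(-167\right) 49227 = -8220909$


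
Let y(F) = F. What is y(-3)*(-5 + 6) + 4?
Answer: 1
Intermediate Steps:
y(-3)*(-5 + 6) + 4 = -3*(-5 + 6) + 4 = -3*1 + 4 = -3 + 4 = 1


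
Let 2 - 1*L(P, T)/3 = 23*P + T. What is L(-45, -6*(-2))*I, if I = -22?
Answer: -67650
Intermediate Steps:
L(P, T) = 6 - 69*P - 3*T (L(P, T) = 6 - 3*(23*P + T) = 6 - 3*(T + 23*P) = 6 + (-69*P - 3*T) = 6 - 69*P - 3*T)
L(-45, -6*(-2))*I = (6 - 69*(-45) - (-18)*(-2))*(-22) = (6 + 3105 - 3*12)*(-22) = (6 + 3105 - 36)*(-22) = 3075*(-22) = -67650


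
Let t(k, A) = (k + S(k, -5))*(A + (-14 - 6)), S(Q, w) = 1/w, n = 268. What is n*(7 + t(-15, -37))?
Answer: 1170356/5 ≈ 2.3407e+5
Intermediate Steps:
t(k, A) = (-20 + A)*(-⅕ + k) (t(k, A) = (k + 1/(-5))*(A + (-14 - 6)) = (k - ⅕)*(A - 20) = (-⅕ + k)*(-20 + A) = (-20 + A)*(-⅕ + k))
n*(7 + t(-15, -37)) = 268*(7 + (4 - 20*(-15) - ⅕*(-37) - 37*(-15))) = 268*(7 + (4 + 300 + 37/5 + 555)) = 268*(7 + 4332/5) = 268*(4367/5) = 1170356/5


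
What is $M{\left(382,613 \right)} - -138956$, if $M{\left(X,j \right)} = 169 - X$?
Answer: $138743$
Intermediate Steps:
$M{\left(382,613 \right)} - -138956 = \left(169 - 382\right) - -138956 = \left(169 - 382\right) + 138956 = -213 + 138956 = 138743$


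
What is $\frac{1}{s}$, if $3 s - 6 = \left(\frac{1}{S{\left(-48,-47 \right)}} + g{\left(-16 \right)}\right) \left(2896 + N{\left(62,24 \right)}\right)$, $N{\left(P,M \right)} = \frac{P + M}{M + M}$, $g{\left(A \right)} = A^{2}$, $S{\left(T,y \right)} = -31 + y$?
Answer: $\frac{5616}{1388656181} \approx 4.0442 \cdot 10^{-6}$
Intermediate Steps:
$N{\left(P,M \right)} = \frac{M + P}{2 M}$
$s = \frac{1388656181}{5616}$ ($s = 2 + \frac{\left(\frac{1}{-31 - 47} + \left(-16\right)^{2}\right) \left(2896 + \frac{24 + 62}{2 \cdot 24}\right)}{3} = 2 + \frac{\left(\frac{1}{-78} + 256\right) \left(2896 + \frac{1}{2} \cdot \frac{1}{24} \cdot 86\right)}{3} = 2 + \frac{\left(- \frac{1}{78} + 256\right) \left(2896 + \frac{43}{24}\right)}{3} = 2 + \frac{\frac{19967}{78} \cdot \frac{69547}{24}}{3} = 2 + \frac{1}{3} \cdot \frac{1388644949}{1872} = 2 + \frac{1388644949}{5616} = \frac{1388656181}{5616} \approx 2.4727 \cdot 10^{5}$)
$\frac{1}{s} = \frac{1}{\frac{1388656181}{5616}} = \frac{5616}{1388656181}$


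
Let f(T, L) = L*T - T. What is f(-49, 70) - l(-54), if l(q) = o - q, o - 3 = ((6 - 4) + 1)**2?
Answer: -3447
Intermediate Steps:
o = 12 (o = 3 + ((6 - 4) + 1)**2 = 3 + (2 + 1)**2 = 3 + 3**2 = 3 + 9 = 12)
f(T, L) = -T + L*T
l(q) = 12 - q
f(-49, 70) - l(-54) = -49*(-1 + 70) - (12 - 1*(-54)) = -49*69 - (12 + 54) = -3381 - 1*66 = -3381 - 66 = -3447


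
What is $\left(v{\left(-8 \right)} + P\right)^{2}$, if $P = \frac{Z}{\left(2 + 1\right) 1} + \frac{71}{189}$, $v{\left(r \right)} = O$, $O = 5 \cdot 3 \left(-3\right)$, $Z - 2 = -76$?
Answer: $\frac{171505216}{35721} \approx 4801.2$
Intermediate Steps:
$Z = -74$ ($Z = 2 - 76 = -74$)
$O = -45$ ($O = 15 \left(-3\right) = -45$)
$v{\left(r \right)} = -45$
$P = - \frac{4591}{189}$ ($P = - \frac{74}{\left(2 + 1\right) 1} + \frac{71}{189} = - \frac{74}{3 \cdot 1} + 71 \cdot \frac{1}{189} = - \frac{74}{3} + \frac{71}{189} = - \frac{4591}{189} \approx -24.291$)
$\left(v{\left(-8 \right)} + P\right)^{2} = \left(-45 - \frac{4591}{189}\right)^{2} = \left(- \frac{13096}{189}\right)^{2} = \frac{171505216}{35721}$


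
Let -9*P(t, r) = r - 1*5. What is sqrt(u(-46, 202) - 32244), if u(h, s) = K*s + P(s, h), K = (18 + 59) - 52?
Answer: I*sqrt(244695)/3 ≈ 164.89*I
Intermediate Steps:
K = 25 (K = 77 - 52 = 25)
P(t, r) = 5/9 - r/9 (P(t, r) = -(r - 1*5)/9 = -(r - 5)/9 = -(-5 + r)/9 = 5/9 - r/9)
u(h, s) = 5/9 + 25*s - h/9 (u(h, s) = 25*s + (5/9 - h/9) = 5/9 + 25*s - h/9)
sqrt(u(-46, 202) - 32244) = sqrt((5/9 + 25*202 - 1/9*(-46)) - 32244) = sqrt((5/9 + 5050 + 46/9) - 32244) = sqrt(15167/3 - 32244) = sqrt(-81565/3) = I*sqrt(244695)/3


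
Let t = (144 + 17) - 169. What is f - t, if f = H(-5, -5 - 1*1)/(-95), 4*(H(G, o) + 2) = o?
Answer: 1527/190 ≈ 8.0368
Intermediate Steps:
H(G, o) = -2 + o/4
t = -8 (t = 161 - 169 = -8)
f = 7/190 (f = (-2 + (-5 - 1*1)/4)/(-95) = (-2 + (-5 - 1)/4)*(-1/95) = (-2 + (¼)*(-6))*(-1/95) = (-2 - 3/2)*(-1/95) = -7/2*(-1/95) = 7/190 ≈ 0.036842)
f - t = 7/190 - 1*(-8) = 7/190 + 8 = 1527/190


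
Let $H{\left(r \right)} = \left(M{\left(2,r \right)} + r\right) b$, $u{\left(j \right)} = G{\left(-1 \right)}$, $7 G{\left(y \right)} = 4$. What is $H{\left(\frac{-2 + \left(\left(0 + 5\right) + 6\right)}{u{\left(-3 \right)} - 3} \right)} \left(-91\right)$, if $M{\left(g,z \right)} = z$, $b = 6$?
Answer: $\frac{68796}{17} \approx 4046.8$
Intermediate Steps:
$G{\left(y \right)} = \frac{4}{7}$ ($G{\left(y \right)} = \frac{1}{7} \cdot 4 = \frac{4}{7}$)
$u{\left(j \right)} = \frac{4}{7}$
$H{\left(r \right)} = 12 r$ ($H{\left(r \right)} = \left(r + r\right) 6 = 2 r 6 = 12 r$)
$H{\left(\frac{-2 + \left(\left(0 + 5\right) + 6\right)}{u{\left(-3 \right)} - 3} \right)} \left(-91\right) = 12 \frac{-2 + \left(\left(0 + 5\right) + 6\right)}{\frac{4}{7} - 3} \left(-91\right) = 12 \frac{-2 + \left(5 + 6\right)}{- \frac{17}{7}} \left(-91\right) = 12 \left(-2 + 11\right) \left(- \frac{7}{17}\right) \left(-91\right) = 12 \cdot 9 \left(- \frac{7}{17}\right) \left(-91\right) = 12 \left(- \frac{63}{17}\right) \left(-91\right) = \left(- \frac{756}{17}\right) \left(-91\right) = \frac{68796}{17}$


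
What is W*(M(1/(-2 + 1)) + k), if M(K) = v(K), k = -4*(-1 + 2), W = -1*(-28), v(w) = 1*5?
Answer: 28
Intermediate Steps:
v(w) = 5
W = 28
k = -4 (k = -4*1 = -4)
M(K) = 5
W*(M(1/(-2 + 1)) + k) = 28*(5 - 4) = 28*1 = 28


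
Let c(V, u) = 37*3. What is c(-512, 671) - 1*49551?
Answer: -49440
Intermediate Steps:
c(V, u) = 111
c(-512, 671) - 1*49551 = 111 - 1*49551 = 111 - 49551 = -49440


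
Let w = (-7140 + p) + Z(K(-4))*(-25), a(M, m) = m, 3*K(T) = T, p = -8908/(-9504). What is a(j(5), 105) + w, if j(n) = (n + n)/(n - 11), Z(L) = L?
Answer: -16633733/2376 ≈ -7000.7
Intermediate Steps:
p = 2227/2376 (p = -8908*(-1/9504) = 2227/2376 ≈ 0.93729)
K(T) = T/3
j(n) = 2*n/(-11 + n) (j(n) = (2*n)/(-11 + n) = 2*n/(-11 + n))
w = -16883213/2376 (w = (-7140 + 2227/2376) + ((⅓)*(-4))*(-25) = -16962413/2376 - 4/3*(-25) = -16962413/2376 + 100/3 = -16883213/2376 ≈ -7105.7)
a(j(5), 105) + w = 105 - 16883213/2376 = -16633733/2376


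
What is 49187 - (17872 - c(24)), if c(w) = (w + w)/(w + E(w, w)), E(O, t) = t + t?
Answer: 93947/3 ≈ 31316.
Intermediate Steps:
E(O, t) = 2*t
c(w) = ⅔ (c(w) = (w + w)/(w + 2*w) = (2*w)/((3*w)) = (2*w)*(1/(3*w)) = ⅔)
49187 - (17872 - c(24)) = 49187 - (17872 - 1*⅔) = 49187 - (17872 - ⅔) = 49187 - 1*53614/3 = 49187 - 53614/3 = 93947/3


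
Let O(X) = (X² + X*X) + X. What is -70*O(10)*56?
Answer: -823200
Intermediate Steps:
O(X) = X + 2*X² (O(X) = (X² + X²) + X = 2*X² + X = X + 2*X²)
-70*O(10)*56 = -700*(1 + 2*10)*56 = -700*(1 + 20)*56 = -700*21*56 = -70*210*56 = -14700*56 = -823200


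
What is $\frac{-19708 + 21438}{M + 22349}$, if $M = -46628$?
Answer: $- \frac{1730}{24279} \approx -0.071255$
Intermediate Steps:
$\frac{-19708 + 21438}{M + 22349} = \frac{-19708 + 21438}{-46628 + 22349} = \frac{1730}{-24279} = 1730 \left(- \frac{1}{24279}\right) = - \frac{1730}{24279}$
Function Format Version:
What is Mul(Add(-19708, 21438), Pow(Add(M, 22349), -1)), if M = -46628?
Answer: Rational(-1730, 24279) ≈ -0.071255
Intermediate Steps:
Mul(Add(-19708, 21438), Pow(Add(M, 22349), -1)) = Mul(Add(-19708, 21438), Pow(Add(-46628, 22349), -1)) = Mul(1730, Pow(-24279, -1)) = Mul(1730, Rational(-1, 24279)) = Rational(-1730, 24279)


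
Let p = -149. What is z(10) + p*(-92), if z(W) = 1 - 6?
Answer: 13703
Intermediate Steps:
z(W) = -5
z(10) + p*(-92) = -5 - 149*(-92) = -5 + 13708 = 13703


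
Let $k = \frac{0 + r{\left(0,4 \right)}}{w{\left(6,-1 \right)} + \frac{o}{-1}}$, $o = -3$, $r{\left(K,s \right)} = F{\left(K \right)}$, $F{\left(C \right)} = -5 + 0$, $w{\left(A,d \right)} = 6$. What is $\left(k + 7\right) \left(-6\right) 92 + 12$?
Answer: $- \frac{10636}{3} \approx -3545.3$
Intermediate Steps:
$F{\left(C \right)} = -5$
$r{\left(K,s \right)} = -5$
$k = - \frac{5}{9}$ ($k = \frac{0 - 5}{6 - \frac{3}{-1}} = - \frac{5}{6 - -3} = - \frac{5}{6 + 3} = - \frac{5}{9} \approx -0.55556$)
$\left(k + 7\right) \left(-6\right) 92 + 12 = \left(- \frac{5}{9} + 7\right) \left(-6\right) 92 + 12 = \frac{58}{9} \left(-6\right) 92 + 12 = \left(- \frac{116}{3}\right) 92 + 12 = - \frac{10672}{3} + 12 = - \frac{10636}{3}$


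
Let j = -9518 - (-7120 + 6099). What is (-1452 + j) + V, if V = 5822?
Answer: -4127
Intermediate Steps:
j = -8497 (j = -9518 - 1*(-1021) = -9518 + 1021 = -8497)
(-1452 + j) + V = (-1452 - 8497) + 5822 = -9949 + 5822 = -4127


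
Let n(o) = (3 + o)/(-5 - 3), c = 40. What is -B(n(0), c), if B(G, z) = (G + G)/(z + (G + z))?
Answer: 6/637 ≈ 0.0094192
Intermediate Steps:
n(o) = -3/8 - o/8 (n(o) = (3 + o)/(-8) = (3 + o)*(-⅛) = -3/8 - o/8)
B(G, z) = 2*G/(G + 2*z) (B(G, z) = (2*G)/(G + 2*z) = 2*G/(G + 2*z))
-B(n(0), c) = -2*(-3/8 - ⅛*0)/((-3/8 - ⅛*0) + 2*40) = -2*(-3/8 + 0)/((-3/8 + 0) + 80) = -2*(-3)/(8*(-3/8 + 80)) = -2*(-3)/(8*637/8) = -2*(-3)*8/(8*637) = -1*(-6/637) = 6/637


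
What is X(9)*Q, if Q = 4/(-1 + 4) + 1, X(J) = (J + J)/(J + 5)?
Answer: 3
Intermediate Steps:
X(J) = 2*J/(5 + J) (X(J) = (2*J)/(5 + J) = 2*J/(5 + J))
Q = 7/3 (Q = 4/3 + 1 = 7/3 ≈ 2.3333)
X(9)*Q = (2*9/(5 + 9))*(7/3) = (2*9/14)*(7/3) = (2*9*(1/14))*(7/3) = (9/7)*(7/3) = 3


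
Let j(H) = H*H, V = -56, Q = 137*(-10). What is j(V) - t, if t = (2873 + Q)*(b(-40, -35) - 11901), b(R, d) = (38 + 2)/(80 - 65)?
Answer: 17886331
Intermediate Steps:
b(R, d) = 8/3 (b(R, d) = 40/15 = 40*(1/15) = 8/3)
Q = -1370
t = -17883195 (t = (2873 - 1370)*(8/3 - 11901) = 1503*(-35695/3) = -17883195)
j(H) = H²
j(V) - t = (-56)² - 1*(-17883195) = 3136 + 17883195 = 17886331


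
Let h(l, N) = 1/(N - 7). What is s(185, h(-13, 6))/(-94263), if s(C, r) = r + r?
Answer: 2/94263 ≈ 2.1217e-5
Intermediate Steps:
h(l, N) = 1/(-7 + N)
s(C, r) = 2*r
s(185, h(-13, 6))/(-94263) = (2/(-7 + 6))/(-94263) = (2/(-1))*(-1/94263) = (2*(-1))*(-1/94263) = -2*(-1/94263) = 2/94263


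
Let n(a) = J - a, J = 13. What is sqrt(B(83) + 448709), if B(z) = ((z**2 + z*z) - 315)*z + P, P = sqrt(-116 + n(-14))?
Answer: sqrt(1566138 + I*sqrt(89)) ≈ 1251.5 + 0.004*I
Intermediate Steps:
n(a) = 13 - a
P = I*sqrt(89) (P = sqrt(-116 + (13 - 1*(-14))) = sqrt(-116 + (13 + 14)) = sqrt(-116 + 27) = sqrt(-89) = I*sqrt(89) ≈ 9.434*I)
B(z) = I*sqrt(89) + z*(-315 + 2*z**2) (B(z) = ((z**2 + z*z) - 315)*z + I*sqrt(89) = ((z**2 + z**2) - 315)*z + I*sqrt(89) = (2*z**2 - 315)*z + I*sqrt(89) = (-315 + 2*z**2)*z + I*sqrt(89) = z*(-315 + 2*z**2) + I*sqrt(89) = I*sqrt(89) + z*(-315 + 2*z**2))
sqrt(B(83) + 448709) = sqrt((-315*83 + 2*83**3 + I*sqrt(89)) + 448709) = sqrt((-26145 + 2*571787 + I*sqrt(89)) + 448709) = sqrt((-26145 + 1143574 + I*sqrt(89)) + 448709) = sqrt((1117429 + I*sqrt(89)) + 448709) = sqrt(1566138 + I*sqrt(89))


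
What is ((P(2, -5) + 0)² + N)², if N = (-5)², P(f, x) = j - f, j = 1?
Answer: 676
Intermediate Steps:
P(f, x) = 1 - f
N = 25
((P(2, -5) + 0)² + N)² = (((1 - 1*2) + 0)² + 25)² = (((1 - 2) + 0)² + 25)² = ((-1 + 0)² + 25)² = ((-1)² + 25)² = (1 + 25)² = 26² = 676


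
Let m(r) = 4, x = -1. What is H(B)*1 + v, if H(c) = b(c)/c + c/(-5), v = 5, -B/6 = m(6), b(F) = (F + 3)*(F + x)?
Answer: -483/40 ≈ -12.075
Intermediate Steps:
b(F) = (-1 + F)*(3 + F) (b(F) = (F + 3)*(F - 1) = (3 + F)*(-1 + F) = (-1 + F)*(3 + F))
B = -24 (B = -6*4 = -24)
H(c) = -c/5 + (-3 + c² + 2*c)/c (H(c) = (-3 + c² + 2*c)/c + c/(-5) = (-3 + c² + 2*c)/c + c*(-⅕) = (-3 + c² + 2*c)/c - c/5 = -c/5 + (-3 + c² + 2*c)/c)
H(B)*1 + v = (2 - 3/(-24) + (⅘)*(-24))*1 + 5 = (2 - 3*(-1/24) - 96/5)*1 + 5 = (2 + ⅛ - 96/5)*1 + 5 = -683/40*1 + 5 = -683/40 + 5 = -483/40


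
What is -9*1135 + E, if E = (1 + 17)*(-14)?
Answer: -10467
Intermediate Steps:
E = -252 (E = 18*(-14) = -252)
-9*1135 + E = -9*1135 - 252 = -10215 - 252 = -10467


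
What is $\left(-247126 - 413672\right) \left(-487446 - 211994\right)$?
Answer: $462188553120$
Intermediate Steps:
$\left(-247126 - 413672\right) \left(-487446 - 211994\right) = \left(-660798\right) \left(-699440\right) = 462188553120$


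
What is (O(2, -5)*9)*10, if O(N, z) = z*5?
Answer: -2250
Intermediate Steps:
O(N, z) = 5*z
(O(2, -5)*9)*10 = ((5*(-5))*9)*10 = -25*9*10 = -225*10 = -2250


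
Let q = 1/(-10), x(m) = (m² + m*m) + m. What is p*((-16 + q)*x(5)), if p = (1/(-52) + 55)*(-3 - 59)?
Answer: 156961959/52 ≈ 3.0185e+6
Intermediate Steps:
x(m) = m + 2*m² (x(m) = (m² + m²) + m = 2*m² + m = m + 2*m²)
q = -⅒ ≈ -0.10000
p = -88629/26 (p = (-1/52 + 55)*(-62) = (2859/52)*(-62) = -88629/26 ≈ -3408.8)
p*((-16 + q)*x(5)) = -88629*(-16 - ⅒)*5*(1 + 2*5)/26 = -(-14269269)*5*(1 + 10)/260 = -(-14269269)*5*11/260 = -(-14269269)*55/260 = -88629/26*(-1771/2) = 156961959/52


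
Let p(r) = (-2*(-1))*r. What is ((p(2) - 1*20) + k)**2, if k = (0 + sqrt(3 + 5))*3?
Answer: 328 - 192*sqrt(2) ≈ 56.471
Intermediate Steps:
p(r) = 2*r
k = 6*sqrt(2) (k = (0 + sqrt(8))*3 = (0 + 2*sqrt(2))*3 = (2*sqrt(2))*3 = 6*sqrt(2) ≈ 8.4853)
((p(2) - 1*20) + k)**2 = ((2*2 - 1*20) + 6*sqrt(2))**2 = ((4 - 20) + 6*sqrt(2))**2 = (-16 + 6*sqrt(2))**2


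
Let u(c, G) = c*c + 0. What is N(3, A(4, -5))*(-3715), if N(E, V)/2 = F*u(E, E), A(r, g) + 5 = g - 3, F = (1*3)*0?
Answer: 0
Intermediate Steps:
u(c, G) = c² (u(c, G) = c² + 0 = c²)
F = 0 (F = 3*0 = 0)
A(r, g) = -8 + g (A(r, g) = -5 + (g - 3) = -5 + (-3 + g) = -8 + g)
N(E, V) = 0 (N(E, V) = 2*(0*E²) = 2*0 = 0)
N(3, A(4, -5))*(-3715) = 0*(-3715) = 0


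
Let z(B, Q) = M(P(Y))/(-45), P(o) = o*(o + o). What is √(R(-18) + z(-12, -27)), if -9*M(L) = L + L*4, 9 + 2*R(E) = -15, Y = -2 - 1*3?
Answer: I*√922/9 ≈ 3.3738*I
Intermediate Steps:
Y = -5 (Y = -2 - 3 = -5)
R(E) = -12 (R(E) = -9/2 + (½)*(-15) = -9/2 - 15/2 = -12)
P(o) = 2*o² (P(o) = o*(2*o) = 2*o²)
M(L) = -5*L/9 (M(L) = -(L + L*4)/9 = -(L + 4*L)/9 = -5*L/9)
z(B, Q) = 50/81 (z(B, Q) = -10*(-5)²/9/(-45) = -10*25/9*(-1/45) = -5/9*50*(-1/45) = -250/9*(-1/45) = 50/81)
√(R(-18) + z(-12, -27)) = √(-12 + 50/81) = √(-922/81) = I*√922/9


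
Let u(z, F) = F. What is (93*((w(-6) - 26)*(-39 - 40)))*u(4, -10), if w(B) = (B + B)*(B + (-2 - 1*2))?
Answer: 6906180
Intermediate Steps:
w(B) = 2*B*(-4 + B) (w(B) = (2*B)*(B + (-2 - 2)) = (2*B)*(B - 4) = (2*B)*(-4 + B) = 2*B*(-4 + B))
(93*((w(-6) - 26)*(-39 - 40)))*u(4, -10) = (93*((2*(-6)*(-4 - 6) - 26)*(-39 - 40)))*(-10) = (93*((2*(-6)*(-10) - 26)*(-79)))*(-10) = (93*((120 - 26)*(-79)))*(-10) = (93*(94*(-79)))*(-10) = (93*(-7426))*(-10) = -690618*(-10) = 6906180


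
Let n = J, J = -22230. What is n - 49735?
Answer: -71965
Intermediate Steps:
n = -22230
n - 49735 = -22230 - 49735 = -71965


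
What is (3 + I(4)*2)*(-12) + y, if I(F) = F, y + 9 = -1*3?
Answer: -144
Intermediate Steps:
y = -12 (y = -9 - 1*3 = -9 - 3 = -12)
(3 + I(4)*2)*(-12) + y = (3 + 4*2)*(-12) - 12 = (3 + 8)*(-12) - 12 = 11*(-12) - 12 = -132 - 12 = -144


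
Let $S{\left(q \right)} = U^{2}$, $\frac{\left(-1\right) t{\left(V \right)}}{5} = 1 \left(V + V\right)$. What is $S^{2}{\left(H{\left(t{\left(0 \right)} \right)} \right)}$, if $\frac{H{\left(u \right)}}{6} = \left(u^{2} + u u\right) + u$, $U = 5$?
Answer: $625$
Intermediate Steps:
$t{\left(V \right)} = - 10 V$ ($t{\left(V \right)} = - 5 \cdot 1 \left(V + V\right) = - 5 \cdot 1 \cdot 2 V = - 5 \cdot 2 V = - 10 V$)
$H{\left(u \right)} = 6 u + 12 u^{2}$ ($H{\left(u \right)} = 6 \left(\left(u^{2} + u u\right) + u\right) = 6 \left(\left(u^{2} + u^{2}\right) + u\right) = 6 \left(2 u^{2} + u\right) = 6 \left(u + 2 u^{2}\right) = 6 u + 12 u^{2}$)
$S{\left(q \right)} = 25$ ($S{\left(q \right)} = 5^{2} = 25$)
$S^{2}{\left(H{\left(t{\left(0 \right)} \right)} \right)} = 25^{2} = 625$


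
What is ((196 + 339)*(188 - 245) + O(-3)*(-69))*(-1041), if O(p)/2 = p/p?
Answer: 31888953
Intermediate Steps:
O(p) = 2 (O(p) = 2*(p/p) = 2*1 = 2)
((196 + 339)*(188 - 245) + O(-3)*(-69))*(-1041) = ((196 + 339)*(188 - 245) + 2*(-69))*(-1041) = (535*(-57) - 138)*(-1041) = (-30495 - 138)*(-1041) = -30633*(-1041) = 31888953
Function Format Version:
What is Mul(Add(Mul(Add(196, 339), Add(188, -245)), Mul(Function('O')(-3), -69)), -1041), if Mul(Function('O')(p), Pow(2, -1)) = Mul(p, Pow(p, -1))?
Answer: 31888953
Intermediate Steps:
Function('O')(p) = 2 (Function('O')(p) = Mul(2, Mul(p, Pow(p, -1))) = Mul(2, 1) = 2)
Mul(Add(Mul(Add(196, 339), Add(188, -245)), Mul(Function('O')(-3), -69)), -1041) = Mul(Add(Mul(Add(196, 339), Add(188, -245)), Mul(2, -69)), -1041) = Mul(Add(Mul(535, -57), -138), -1041) = Mul(Add(-30495, -138), -1041) = Mul(-30633, -1041) = 31888953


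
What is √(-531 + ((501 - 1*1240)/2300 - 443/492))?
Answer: I*√425949861738/28290 ≈ 23.07*I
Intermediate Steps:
√(-531 + ((501 - 1*1240)/2300 - 443/492)) = √(-531 + ((501 - 1240)*(1/2300) - 443*1/492)) = √(-531 + (-739*1/2300 - 443/492)) = √(-531 + (-739/2300 - 443/492)) = √(-531 - 172811/141450) = √(-75282761/141450) = I*√425949861738/28290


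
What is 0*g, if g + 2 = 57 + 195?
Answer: 0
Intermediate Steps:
g = 250 (g = -2 + (57 + 195) = -2 + 252 = 250)
0*g = 0*250 = 0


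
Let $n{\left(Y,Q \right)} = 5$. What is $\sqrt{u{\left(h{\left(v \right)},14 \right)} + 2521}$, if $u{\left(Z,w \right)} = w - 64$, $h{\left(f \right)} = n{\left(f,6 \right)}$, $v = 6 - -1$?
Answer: $\sqrt{2471} \approx 49.709$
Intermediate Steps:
$v = 7$ ($v = 6 + 1 = 7$)
$h{\left(f \right)} = 5$
$u{\left(Z,w \right)} = -64 + w$
$\sqrt{u{\left(h{\left(v \right)},14 \right)} + 2521} = \sqrt{\left(-64 + 14\right) + 2521} = \sqrt{-50 + 2521} = \sqrt{2471}$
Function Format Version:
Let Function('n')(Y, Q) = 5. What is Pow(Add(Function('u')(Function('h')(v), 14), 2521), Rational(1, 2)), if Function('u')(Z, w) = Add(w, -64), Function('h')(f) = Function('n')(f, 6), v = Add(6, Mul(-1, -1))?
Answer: Pow(2471, Rational(1, 2)) ≈ 49.709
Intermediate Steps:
v = 7 (v = Add(6, 1) = 7)
Function('h')(f) = 5
Function('u')(Z, w) = Add(-64, w)
Pow(Add(Function('u')(Function('h')(v), 14), 2521), Rational(1, 2)) = Pow(Add(Add(-64, 14), 2521), Rational(1, 2)) = Pow(Add(-50, 2521), Rational(1, 2)) = Pow(2471, Rational(1, 2))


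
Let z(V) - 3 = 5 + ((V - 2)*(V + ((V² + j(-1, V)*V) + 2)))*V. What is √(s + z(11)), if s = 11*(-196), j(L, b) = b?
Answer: √23097 ≈ 151.98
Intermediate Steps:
s = -2156
z(V) = 8 + V*(-2 + V)*(2 + V + 2*V²) (z(V) = 3 + (5 + ((V - 2)*(V + ((V² + V*V) + 2)))*V) = 3 + (5 + ((-2 + V)*(V + ((V² + V²) + 2)))*V) = 3 + (5 + ((-2 + V)*(V + (2*V² + 2)))*V) = 3 + (5 + ((-2 + V)*(V + (2 + 2*V²)))*V) = 3 + (5 + ((-2 + V)*(2 + V + 2*V²))*V) = 3 + (5 + V*(-2 + V)*(2 + V + 2*V²)) = 8 + V*(-2 + V)*(2 + V + 2*V²))
√(s + z(11)) = √(-2156 + (8 - 4*11 - 3*11³ + 2*11⁴)) = √(-2156 + (8 - 44 - 3*1331 + 2*14641)) = √(-2156 + (8 - 44 - 3993 + 29282)) = √(-2156 + 25253) = √23097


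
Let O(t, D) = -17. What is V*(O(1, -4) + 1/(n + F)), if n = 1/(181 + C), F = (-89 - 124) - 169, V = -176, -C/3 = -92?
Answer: 522402848/174573 ≈ 2992.5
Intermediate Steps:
C = 276 (C = -3*(-92) = 276)
F = -382 (F = -213 - 169 = -382)
n = 1/457 (n = 1/(181 + 276) = 1/457 ≈ 0.0021882)
V*(O(1, -4) + 1/(n + F)) = -176*(-17 + 1/(1/457 - 382)) = -176*(-17 + 1/(-174573/457)) = -176*(-17 - 457/174573) = -176*(-2968198/174573) = 522402848/174573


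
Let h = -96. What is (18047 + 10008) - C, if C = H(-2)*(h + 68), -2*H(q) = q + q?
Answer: 28111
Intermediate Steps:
H(q) = -q (H(q) = -(q + q)/2 = -q)
C = -56 (C = (-1*(-2))*(-96 + 68) = 2*(-28) = -56)
(18047 + 10008) - C = (18047 + 10008) - 1*(-56) = 28055 + 56 = 28111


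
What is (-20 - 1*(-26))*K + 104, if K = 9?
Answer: 158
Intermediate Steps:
(-20 - 1*(-26))*K + 104 = (-20 - 1*(-26))*9 + 104 = (-20 + 26)*9 + 104 = 6*9 + 104 = 54 + 104 = 158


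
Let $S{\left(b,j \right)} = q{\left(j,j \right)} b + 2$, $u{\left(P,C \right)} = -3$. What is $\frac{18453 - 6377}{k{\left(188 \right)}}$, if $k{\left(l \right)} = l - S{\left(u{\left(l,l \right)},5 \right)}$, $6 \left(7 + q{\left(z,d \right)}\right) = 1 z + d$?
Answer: $\frac{6038}{85} \approx 71.035$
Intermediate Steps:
$q{\left(z,d \right)} = -7 + \frac{d}{6} + \frac{z}{6}$ ($q{\left(z,d \right)} = -7 + \frac{1 z + d}{6} = -7 + \frac{z + d}{6} = -7 + \frac{d + z}{6} = -7 + \left(\frac{d}{6} + \frac{z}{6}\right) = -7 + \frac{d}{6} + \frac{z}{6}$)
$S{\left(b,j \right)} = 2 + b \left(-7 + \frac{j}{3}\right)$ ($S{\left(b,j \right)} = \left(-7 + \frac{j}{6} + \frac{j}{6}\right) b + 2 = \left(-7 + \frac{j}{3}\right) b + 2 = b \left(-7 + \frac{j}{3}\right) + 2 = 2 + b \left(-7 + \frac{j}{3}\right)$)
$k{\left(l \right)} = -18 + l$ ($k{\left(l \right)} = l - \left(2 + \frac{1}{3} \left(-3\right) \left(-21 + 5\right)\right) = l - \left(2 + \frac{1}{3} \left(-3\right) \left(-16\right)\right) = l - \left(2 + 16\right) = l - 18 = -18 + l$)
$\frac{18453 - 6377}{k{\left(188 \right)}} = \frac{18453 - 6377}{-18 + 188} = \frac{18453 - 6377}{170} = 12076 \cdot \frac{1}{170} = \frac{6038}{85}$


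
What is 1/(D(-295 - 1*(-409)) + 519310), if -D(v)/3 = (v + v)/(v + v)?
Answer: 1/519307 ≈ 1.9256e-6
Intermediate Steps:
D(v) = -3 (D(v) = -3*(v + v)/(v + v) = -3*2*v/(2*v) = -3*2*v*1/(2*v) = -3*1 = -3)
1/(D(-295 - 1*(-409)) + 519310) = 1/(-3 + 519310) = 1/519307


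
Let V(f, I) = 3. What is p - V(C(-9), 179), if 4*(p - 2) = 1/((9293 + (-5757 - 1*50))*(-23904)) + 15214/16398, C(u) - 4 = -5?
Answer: -233220317135/303652129536 ≈ -0.76805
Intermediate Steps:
C(u) = -1 (C(u) = 4 - 5 = -1)
p = 677736071473/303652129536 (p = 2 + (1/((9293 + (-5757 - 1*50))*(-23904)) + 15214/16398)/4 = 2 + (-1/23904/(9293 + (-5757 - 50)) + 15214*(1/16398))/4 = 2 + (-1/23904/(9293 - 5807) + 7607/8199)/4 = 2 + (-1/23904/3486 + 7607/8199)/4 = 2 + ((1/3486)*(-1/23904) + 7607/8199)/4 = 2 + (-1/83329344 + 7607/8199)/4 = 2 + (1/4)*(70431812401/75913032384) = 2 + 70431812401/303652129536 = 677736071473/303652129536 ≈ 2.2319)
p - V(C(-9), 179) = 677736071473/303652129536 - 1*3 = 677736071473/303652129536 - 3 = -233220317135/303652129536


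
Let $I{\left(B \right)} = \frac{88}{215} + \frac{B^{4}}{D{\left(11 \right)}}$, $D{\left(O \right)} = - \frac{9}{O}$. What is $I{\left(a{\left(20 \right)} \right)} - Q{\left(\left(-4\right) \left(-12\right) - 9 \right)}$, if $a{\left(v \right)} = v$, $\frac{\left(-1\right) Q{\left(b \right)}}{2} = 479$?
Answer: $- \frac{376545478}{1935} \approx -1.946 \cdot 10^{5}$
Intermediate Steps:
$Q{\left(b \right)} = -958$ ($Q{\left(b \right)} = \left(-2\right) 479 = -958$)
$I{\left(B \right)} = \frac{88}{215} - \frac{11 B^{4}}{9}$ ($I{\left(B \right)} = \frac{88}{215} + \frac{B^{4}}{\left(-9\right) \frac{1}{11}} = 88 \cdot \frac{1}{215} + \frac{B^{4}}{\left(-9\right) \frac{1}{11}} = \frac{88}{215} + \frac{B^{4}}{- \frac{9}{11}} = \frac{88}{215} + B^{4} \left(- \frac{11}{9}\right) = \frac{88}{215} - \frac{11 B^{4}}{9}$)
$I{\left(a{\left(20 \right)} \right)} - Q{\left(\left(-4\right) \left(-12\right) - 9 \right)} = \left(\frac{88}{215} - \frac{11 \cdot 20^{4}}{9}\right) - -958 = \left(\frac{88}{215} - \frac{1760000}{9}\right) + 958 = - \frac{378399208}{1935} + 958 = - \frac{376545478}{1935}$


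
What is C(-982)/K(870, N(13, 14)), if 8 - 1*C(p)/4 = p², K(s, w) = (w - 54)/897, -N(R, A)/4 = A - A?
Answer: 576660968/9 ≈ 6.4073e+7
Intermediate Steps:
N(R, A) = 0 (N(R, A) = -4*(A - A) = -4*0 = 0)
K(s, w) = -18/299 + w/897 (K(s, w) = (-54 + w)*(1/897) = -18/299 + w/897)
C(p) = 32 - 4*p²
C(-982)/K(870, N(13, 14)) = (32 - 4*(-982)²)/(-18/299 + (1/897)*0) = (32 - 4*964324)/(-18/299 + 0) = (32 - 3857296)/(-18/299) = -3857264*(-299/18) = 576660968/9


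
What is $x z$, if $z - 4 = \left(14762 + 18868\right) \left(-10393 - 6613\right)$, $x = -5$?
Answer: $2859558880$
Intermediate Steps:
$z = -571911776$ ($z = 4 + \left(14762 + 18868\right) \left(-10393 - 6613\right) = 4 + 33630 \left(-17006\right) = 4 - 571911780 = -571911776$)
$x z = \left(-5\right) \left(-571911776\right) = 2859558880$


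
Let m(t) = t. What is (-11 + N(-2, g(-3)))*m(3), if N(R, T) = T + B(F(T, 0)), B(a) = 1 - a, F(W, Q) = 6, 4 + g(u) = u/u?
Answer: -57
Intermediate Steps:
g(u) = -3 (g(u) = -4 + u/u = -4 + 1 = -3)
N(R, T) = -5 + T (N(R, T) = T + (1 - 1*6) = T + (1 - 6) = T - 5 = -5 + T)
(-11 + N(-2, g(-3)))*m(3) = (-11 + (-5 - 3))*3 = (-11 - 8)*3 = -19*3 = -57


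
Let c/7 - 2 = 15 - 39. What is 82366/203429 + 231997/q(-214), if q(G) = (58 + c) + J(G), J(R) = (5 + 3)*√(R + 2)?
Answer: -141526108547/144841448 - 231997*I*√53/1424 ≈ -977.11 - 1186.1*I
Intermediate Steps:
c = -154 (c = 14 + 7*(15 - 39) = 14 + 7*(-24) = 14 - 168 = -154)
J(R) = 8*√(2 + R)
q(G) = -96 + 8*√(2 + G) (q(G) = (58 - 154) + 8*√(2 + G) = -96 + 8*√(2 + G))
82366/203429 + 231997/q(-214) = 82366/203429 + 231997/(-96 + 8*√(2 - 214)) = 82366*(1/203429) + 231997/(-96 + 8*√(-212)) = 82366/203429 + 231997/(-96 + 8*(2*I*√53)) = 82366/203429 + 231997/(-96 + 16*I*√53)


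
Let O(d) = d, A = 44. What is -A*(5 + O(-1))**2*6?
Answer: -4224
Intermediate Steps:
-A*(5 + O(-1))**2*6 = -44*(5 - 1)**2*6 = -44*4**2*6 = -44*16*6 = -704*6 = -1*4224 = -4224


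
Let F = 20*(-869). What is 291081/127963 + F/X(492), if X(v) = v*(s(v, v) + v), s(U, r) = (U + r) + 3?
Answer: 52396583042/23278645071 ≈ 2.2508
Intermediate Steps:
s(U, r) = 3 + U + r
F = -17380
X(v) = v*(3 + 3*v) (X(v) = v*((3 + v + v) + v) = v*((3 + 2*v) + v) = v*(3 + 3*v))
291081/127963 + F/X(492) = 291081/127963 - 17380*1/(1476*(1 + 492)) = 291081*(1/127963) - 17380/(3*492*493) = 291081/127963 - 17380/727668 = 291081/127963 - 17380*1/727668 = 291081/127963 - 4345/181917 = 52396583042/23278645071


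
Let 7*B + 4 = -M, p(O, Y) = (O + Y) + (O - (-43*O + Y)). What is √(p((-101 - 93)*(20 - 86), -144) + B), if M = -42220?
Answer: 2*√7132083/7 ≈ 763.03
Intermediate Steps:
p(O, Y) = 45*O (p(O, Y) = (O + Y) + (O - (Y - 43*O)) = (O + Y) + (O + (-Y + 43*O)) = (O + Y) + (-Y + 44*O) = 45*O)
B = 42216/7 (B = -4/7 + (-1*(-42220))/7 = -4/7 + (⅐)*42220 = -4/7 + 42220/7 = 42216/7 ≈ 6030.9)
√(p((-101 - 93)*(20 - 86), -144) + B) = √(45*((-101 - 93)*(20 - 86)) + 42216/7) = √(45*(-194*(-66)) + 42216/7) = √(45*12804 + 42216/7) = √(576180 + 42216/7) = √(4075476/7) = 2*√7132083/7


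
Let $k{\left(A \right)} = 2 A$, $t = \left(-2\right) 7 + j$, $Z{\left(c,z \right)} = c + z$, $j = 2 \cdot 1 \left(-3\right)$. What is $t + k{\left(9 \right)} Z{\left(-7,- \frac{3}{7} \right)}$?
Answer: $- \frac{1076}{7} \approx -153.71$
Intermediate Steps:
$j = -6$ ($j = 2 \left(-3\right) = -6$)
$t = -20$ ($t = \left(-2\right) 7 - 6 = -14 - 6 = -20$)
$t + k{\left(9 \right)} Z{\left(-7,- \frac{3}{7} \right)} = -20 + 2 \cdot 9 \left(-7 - \frac{3}{7}\right) = -20 + 18 \left(-7 - \frac{3}{7}\right) = -20 + 18 \left(- \frac{52}{7}\right) = -20 - \frac{936}{7} = - \frac{1076}{7}$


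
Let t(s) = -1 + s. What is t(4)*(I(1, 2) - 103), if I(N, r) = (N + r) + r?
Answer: -294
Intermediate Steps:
I(N, r) = N + 2*r
t(4)*(I(1, 2) - 103) = (-1 + 4)*((1 + 2*2) - 103) = 3*((1 + 4) - 103) = 3*(5 - 103) = 3*(-98) = -294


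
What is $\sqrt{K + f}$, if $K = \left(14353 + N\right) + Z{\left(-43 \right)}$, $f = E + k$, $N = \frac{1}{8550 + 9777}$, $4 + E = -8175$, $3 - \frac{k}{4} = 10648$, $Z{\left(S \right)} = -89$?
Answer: $\frac{26 i \sqrt{18132990378}}{18327} \approx 191.04 i$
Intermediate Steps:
$k = -42580$ ($k = 12 - 42592 = -42580$)
$E = -8179$ ($E = -4 - 8175 = -8179$)
$N = \frac{1}{18327} \approx 5.4564 \cdot 10^{-5}$
$f = -50759$ ($f = -8179 - 42580 = -50759$)
$K = \frac{261416329}{18327}$ ($K = \left(14353 + \frac{1}{18327}\right) - 89 = \frac{263047432}{18327} - 89 = \frac{261416329}{18327} \approx 14264.0$)
$\sqrt{K + f} = \sqrt{\frac{261416329}{18327} - 50759} = \sqrt{- \frac{668843864}{18327}} = \frac{26 i \sqrt{18132990378}}{18327}$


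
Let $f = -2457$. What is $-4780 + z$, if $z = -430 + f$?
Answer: $-7667$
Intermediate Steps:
$z = -2887$ ($z = -430 - 2457 = -2887$)
$-4780 + z = -4780 - 2887 = -7667$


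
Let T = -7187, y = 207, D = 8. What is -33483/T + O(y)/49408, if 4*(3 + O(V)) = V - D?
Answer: 6618656225/1420381184 ≈ 4.6598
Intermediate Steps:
O(V) = -5 + V/4 (O(V) = -3 + (V - 1*8)/4 = -3 + (V - 8)/4 = -3 + (-8 + V)/4 = -3 + (-2 + V/4) = -5 + V/4)
-33483/T + O(y)/49408 = -33483/(-7187) + (-5 + (¼)*207)/49408 = -33483*(-1/7187) + (-5 + 207/4)*(1/49408) = 33483/7187 + (187/4)*(1/49408) = 33483/7187 + 187/197632 = 6618656225/1420381184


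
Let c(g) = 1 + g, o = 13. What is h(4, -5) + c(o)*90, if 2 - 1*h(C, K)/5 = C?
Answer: 1250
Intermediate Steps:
h(C, K) = 10 - 5*C
h(4, -5) + c(o)*90 = (10 - 5*4) + (1 + 13)*90 = (10 - 20) + 14*90 = -10 + 1260 = 1250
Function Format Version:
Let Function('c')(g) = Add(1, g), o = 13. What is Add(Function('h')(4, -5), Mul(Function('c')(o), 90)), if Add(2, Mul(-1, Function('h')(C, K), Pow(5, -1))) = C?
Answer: 1250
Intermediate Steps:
Function('h')(C, K) = Add(10, Mul(-5, C))
Add(Function('h')(4, -5), Mul(Function('c')(o), 90)) = Add(Add(10, Mul(-5, 4)), Mul(Add(1, 13), 90)) = Add(Add(10, -20), Mul(14, 90)) = Add(-10, 1260) = 1250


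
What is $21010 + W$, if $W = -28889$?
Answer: $-7879$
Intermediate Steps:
$21010 + W = 21010 - 28889 = -7879$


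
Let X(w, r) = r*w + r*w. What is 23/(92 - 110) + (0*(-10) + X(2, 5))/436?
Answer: -2417/1962 ≈ -1.2319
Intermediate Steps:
X(w, r) = 2*r*w
23/(92 - 110) + (0*(-10) + X(2, 5))/436 = 23/(92 - 110) + (0*(-10) + 2*5*2)/436 = 23/(-18) + (0 + 20)*(1/436) = 23*(-1/18) + 20*(1/436) = -23/18 + 5/109 = -2417/1962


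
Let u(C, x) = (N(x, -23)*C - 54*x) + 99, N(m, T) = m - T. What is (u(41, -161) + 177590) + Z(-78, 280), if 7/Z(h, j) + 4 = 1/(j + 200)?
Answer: 346807915/1919 ≈ 1.8072e+5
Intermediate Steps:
Z(h, j) = 7/(-4 + 1/(200 + j)) (Z(h, j) = 7/(-4 + 1/(j + 200)) = 7/(-4 + 1/(200 + j)))
u(C, x) = 99 - 54*x + C*(23 + x) (u(C, x) = ((x - 1*(-23))*C - 54*x) + 99 = ((x + 23)*C - 54*x) + 99 = ((23 + x)*C - 54*x) + 99 = (C*(23 + x) - 54*x) + 99 = (-54*x + C*(23 + x)) + 99 = 99 - 54*x + C*(23 + x))
(u(41, -161) + 177590) + Z(-78, 280) = ((99 - 54*(-161) + 41*(23 - 161)) + 177590) + 7*(-200 - 1*280)/(799 + 4*280) = ((99 + 8694 + 41*(-138)) + 177590) + 7*(-200 - 280)/(799 + 1120) = ((99 + 8694 - 5658) + 177590) + 7*(-480)/1919 = (3135 + 177590) + 7*(1/1919)*(-480) = 180725 - 3360/1919 = 346807915/1919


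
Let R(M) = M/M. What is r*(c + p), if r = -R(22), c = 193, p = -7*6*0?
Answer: -193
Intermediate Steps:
p = 0 (p = -42*0 = 0)
R(M) = 1
r = -1 (r = -1*1 = -1)
r*(c + p) = -(193 + 0) = -1*193 = -193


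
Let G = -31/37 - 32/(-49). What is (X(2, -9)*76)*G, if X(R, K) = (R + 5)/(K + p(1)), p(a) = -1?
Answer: 2546/259 ≈ 9.8301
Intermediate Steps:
G = -335/1813 (G = -31*1/37 - 32*(-1/49) = -31/37 + 32/49 = -335/1813 ≈ -0.18478)
X(R, K) = (5 + R)/(-1 + K) (X(R, K) = (R + 5)/(K - 1) = (5 + R)/(-1 + K))
(X(2, -9)*76)*G = (((5 + 2)/(-1 - 9))*76)*(-335/1813) = ((7/(-10))*76)*(-335/1813) = (-⅒*7*76)*(-335/1813) = -7/10*76*(-335/1813) = -266/5*(-335/1813) = 2546/259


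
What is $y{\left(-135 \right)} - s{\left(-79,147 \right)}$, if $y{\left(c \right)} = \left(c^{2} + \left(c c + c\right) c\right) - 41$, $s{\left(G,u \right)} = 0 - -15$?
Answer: $-2423981$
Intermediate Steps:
$s{\left(G,u \right)} = 15$ ($s{\left(G,u \right)} = 0 + 15 = 15$)
$y{\left(c \right)} = -41 + c^{2} + c \left(c + c^{2}\right)$ ($y{\left(c \right)} = \left(c^{2} + \left(c^{2} + c\right) c\right) - 41 = \left(c^{2} + \left(c + c^{2}\right) c\right) - 41 = \left(c^{2} + c \left(c + c^{2}\right)\right) - 41 = -41 + c^{2} + c \left(c + c^{2}\right)$)
$y{\left(-135 \right)} - s{\left(-79,147 \right)} = \left(-41 + \left(-135\right)^{3} + 2 \left(-135\right)^{2}\right) - 15 = \left(-41 - 2460375 + 2 \cdot 18225\right) - 15 = \left(-41 - 2460375 + 36450\right) - 15 = -2423966 - 15 = -2423981$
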